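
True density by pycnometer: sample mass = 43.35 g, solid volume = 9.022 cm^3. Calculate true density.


TD = 43.35 / 9.022 = 4.805 g/cm^3

4.805


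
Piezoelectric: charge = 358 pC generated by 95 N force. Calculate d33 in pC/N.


d33 = 358 / 95 = 3.8 pC/N

3.8


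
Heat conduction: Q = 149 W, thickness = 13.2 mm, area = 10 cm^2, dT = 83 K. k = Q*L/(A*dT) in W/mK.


k = 149*13.2/1000/(10/10000*83) = 23.7 W/mK

23.7


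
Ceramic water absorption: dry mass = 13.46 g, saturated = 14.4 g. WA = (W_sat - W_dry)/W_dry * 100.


WA = (14.4 - 13.46) / 13.46 * 100 = 6.98%

6.98


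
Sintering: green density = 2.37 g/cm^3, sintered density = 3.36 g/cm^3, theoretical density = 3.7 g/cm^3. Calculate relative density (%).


Relative = 3.36 / 3.7 * 100 = 90.8%

90.8


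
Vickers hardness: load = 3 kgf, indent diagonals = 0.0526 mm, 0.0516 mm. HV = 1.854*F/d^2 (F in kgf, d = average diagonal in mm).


d_avg = (0.0526+0.0516)/2 = 0.0521 mm
HV = 1.854*3/0.0521^2 = 2049

2049


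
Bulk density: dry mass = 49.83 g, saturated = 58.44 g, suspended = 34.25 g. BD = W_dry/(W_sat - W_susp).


BD = 49.83 / (58.44 - 34.25) = 49.83 / 24.19 = 2.06 g/cm^3

2.06


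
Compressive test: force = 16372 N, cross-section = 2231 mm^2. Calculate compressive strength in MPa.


CS = 16372 / 2231 = 7.3 MPa

7.3


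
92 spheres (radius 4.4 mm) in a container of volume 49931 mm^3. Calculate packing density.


V_sphere = 4/3*pi*4.4^3 = 356.8179 mm^3
Total V = 92*356.8179 = 32827.2468 mm^3
PD = 32827.2468 / 49931 = 0.657

0.657


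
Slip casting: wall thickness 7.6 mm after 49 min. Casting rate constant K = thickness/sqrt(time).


K = 7.6 / sqrt(49) = 7.6 / 7.0 = 1.086 mm/min^0.5

1.086


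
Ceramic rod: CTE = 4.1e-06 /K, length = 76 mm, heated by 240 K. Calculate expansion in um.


dL = 4.1e-06 * 76 * 240 * 1000 = 74.784 um

74.784


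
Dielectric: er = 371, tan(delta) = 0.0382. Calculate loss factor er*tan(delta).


Loss = 371 * 0.0382 = 14.172

14.172


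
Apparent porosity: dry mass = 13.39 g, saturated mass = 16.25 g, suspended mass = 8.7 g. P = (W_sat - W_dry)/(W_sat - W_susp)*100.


P = (16.25 - 13.39) / (16.25 - 8.7) * 100 = 2.86 / 7.55 * 100 = 37.9%

37.9


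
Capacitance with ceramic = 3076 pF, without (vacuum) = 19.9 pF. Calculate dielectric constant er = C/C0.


er = 3076 / 19.9 = 154.57

154.57


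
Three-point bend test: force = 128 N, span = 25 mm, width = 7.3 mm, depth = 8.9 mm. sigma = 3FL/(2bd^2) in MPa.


sigma = 3*128*25/(2*7.3*8.9^2) = 8.3 MPa

8.3


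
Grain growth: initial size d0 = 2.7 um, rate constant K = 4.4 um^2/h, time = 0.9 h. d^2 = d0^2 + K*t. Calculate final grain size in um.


d^2 = 2.7^2 + 4.4*0.9 = 11.25
d = sqrt(11.25) = 3.35 um

3.35


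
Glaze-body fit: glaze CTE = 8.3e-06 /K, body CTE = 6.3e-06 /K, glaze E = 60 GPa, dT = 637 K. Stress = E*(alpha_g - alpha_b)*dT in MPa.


Stress = 60*1000*(8.3e-06 - 6.3e-06)*637 = 76.4 MPa

76.4


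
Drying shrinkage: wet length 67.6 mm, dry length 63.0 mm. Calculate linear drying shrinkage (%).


DS = (67.6 - 63.0) / 67.6 * 100 = 6.8%

6.8


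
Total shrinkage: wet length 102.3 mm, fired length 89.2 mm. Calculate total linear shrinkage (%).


TS = (102.3 - 89.2) / 102.3 * 100 = 12.81%

12.81


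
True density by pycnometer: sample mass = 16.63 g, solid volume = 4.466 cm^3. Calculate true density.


TD = 16.63 / 4.466 = 3.724 g/cm^3

3.724


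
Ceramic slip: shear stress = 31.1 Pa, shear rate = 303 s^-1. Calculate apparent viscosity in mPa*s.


eta = tau/gamma * 1000 = 31.1/303 * 1000 = 102.6 mPa*s

102.6


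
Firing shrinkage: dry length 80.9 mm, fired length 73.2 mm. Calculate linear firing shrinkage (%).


FS = (80.9 - 73.2) / 80.9 * 100 = 9.52%

9.52


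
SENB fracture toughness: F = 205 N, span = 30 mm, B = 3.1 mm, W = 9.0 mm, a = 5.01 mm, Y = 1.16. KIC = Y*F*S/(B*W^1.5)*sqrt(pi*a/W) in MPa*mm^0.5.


KIC = 1.16*205*30/(3.1*9.0^1.5)*sqrt(pi*5.01/9.0) = 112.71

112.71


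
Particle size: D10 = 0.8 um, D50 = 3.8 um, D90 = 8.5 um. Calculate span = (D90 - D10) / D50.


Span = (8.5 - 0.8) / 3.8 = 7.7 / 3.8 = 2.026

2.026


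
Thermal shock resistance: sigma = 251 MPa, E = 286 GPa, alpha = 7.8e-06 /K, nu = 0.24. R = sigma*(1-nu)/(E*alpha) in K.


R = 251*(1-0.24)/(286*1000*7.8e-06) = 86 K

86


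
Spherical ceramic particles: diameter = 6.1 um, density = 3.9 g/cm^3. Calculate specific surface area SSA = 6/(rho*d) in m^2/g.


SSA = 6 / (3.9 * 6.1) = 0.252 m^2/g

0.252


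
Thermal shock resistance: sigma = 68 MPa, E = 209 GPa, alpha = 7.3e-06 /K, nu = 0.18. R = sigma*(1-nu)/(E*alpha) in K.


R = 68*(1-0.18)/(209*1000*7.3e-06) = 37 K

37


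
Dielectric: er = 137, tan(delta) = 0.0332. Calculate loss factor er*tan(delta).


Loss = 137 * 0.0332 = 4.548

4.548


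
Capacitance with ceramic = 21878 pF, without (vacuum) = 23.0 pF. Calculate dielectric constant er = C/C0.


er = 21878 / 23.0 = 951.22

951.22


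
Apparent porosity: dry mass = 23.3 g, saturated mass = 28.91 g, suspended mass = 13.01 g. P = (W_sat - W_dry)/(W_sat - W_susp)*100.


P = (28.91 - 23.3) / (28.91 - 13.01) * 100 = 5.61 / 15.9 * 100 = 35.3%

35.3


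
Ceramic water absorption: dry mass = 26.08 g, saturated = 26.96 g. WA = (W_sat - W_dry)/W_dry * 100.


WA = (26.96 - 26.08) / 26.08 * 100 = 3.37%

3.37


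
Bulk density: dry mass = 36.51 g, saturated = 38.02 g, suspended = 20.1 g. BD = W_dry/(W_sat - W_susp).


BD = 36.51 / (38.02 - 20.1) = 36.51 / 17.92 = 2.037 g/cm^3

2.037


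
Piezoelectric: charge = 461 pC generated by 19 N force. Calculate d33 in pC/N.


d33 = 461 / 19 = 24.3 pC/N

24.3


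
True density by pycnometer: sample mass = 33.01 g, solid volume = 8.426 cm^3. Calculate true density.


TD = 33.01 / 8.426 = 3.918 g/cm^3

3.918


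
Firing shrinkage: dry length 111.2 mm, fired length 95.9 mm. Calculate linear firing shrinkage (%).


FS = (111.2 - 95.9) / 111.2 * 100 = 13.76%

13.76


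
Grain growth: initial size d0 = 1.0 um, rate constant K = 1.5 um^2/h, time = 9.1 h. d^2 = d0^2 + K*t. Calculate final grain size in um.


d^2 = 1.0^2 + 1.5*9.1 = 14.65
d = sqrt(14.65) = 3.83 um

3.83


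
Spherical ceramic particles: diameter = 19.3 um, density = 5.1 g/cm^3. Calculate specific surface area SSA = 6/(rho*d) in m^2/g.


SSA = 6 / (5.1 * 19.3) = 0.061 m^2/g

0.061


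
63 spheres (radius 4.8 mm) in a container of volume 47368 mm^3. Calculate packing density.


V_sphere = 4/3*pi*4.8^3 = 463.2467 mm^3
Total V = 63*463.2467 = 29184.5421 mm^3
PD = 29184.5421 / 47368 = 0.616

0.616


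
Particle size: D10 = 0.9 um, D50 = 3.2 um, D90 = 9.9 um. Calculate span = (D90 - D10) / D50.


Span = (9.9 - 0.9) / 3.2 = 9.0 / 3.2 = 2.813

2.813


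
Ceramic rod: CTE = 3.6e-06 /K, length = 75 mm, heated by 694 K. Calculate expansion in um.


dL = 3.6e-06 * 75 * 694 * 1000 = 187.38 um

187.38


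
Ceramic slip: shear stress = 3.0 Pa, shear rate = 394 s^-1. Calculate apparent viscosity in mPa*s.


eta = tau/gamma * 1000 = 3.0/394 * 1000 = 7.6 mPa*s

7.6


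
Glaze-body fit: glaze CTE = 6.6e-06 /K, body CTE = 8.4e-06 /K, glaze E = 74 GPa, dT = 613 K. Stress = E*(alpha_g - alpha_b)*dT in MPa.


Stress = 74*1000*(6.6e-06 - 8.4e-06)*613 = -81.7 MPa

-81.7


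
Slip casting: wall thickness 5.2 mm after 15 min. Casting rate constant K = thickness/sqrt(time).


K = 5.2 / sqrt(15) = 5.2 / 3.873 = 1.343 mm/min^0.5

1.343


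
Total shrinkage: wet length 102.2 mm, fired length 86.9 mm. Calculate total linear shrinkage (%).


TS = (102.2 - 86.9) / 102.2 * 100 = 14.97%

14.97


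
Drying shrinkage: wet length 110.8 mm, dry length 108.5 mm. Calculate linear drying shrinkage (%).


DS = (110.8 - 108.5) / 110.8 * 100 = 2.08%

2.08


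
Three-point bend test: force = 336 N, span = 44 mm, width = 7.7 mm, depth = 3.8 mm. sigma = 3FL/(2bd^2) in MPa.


sigma = 3*336*44/(2*7.7*3.8^2) = 199.4 MPa

199.4


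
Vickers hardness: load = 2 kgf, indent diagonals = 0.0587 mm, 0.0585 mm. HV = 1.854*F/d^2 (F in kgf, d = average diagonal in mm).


d_avg = (0.0587+0.0585)/2 = 0.0586 mm
HV = 1.854*2/0.0586^2 = 1080

1080


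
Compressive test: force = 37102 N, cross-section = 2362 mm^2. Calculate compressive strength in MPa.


CS = 37102 / 2362 = 15.7 MPa

15.7


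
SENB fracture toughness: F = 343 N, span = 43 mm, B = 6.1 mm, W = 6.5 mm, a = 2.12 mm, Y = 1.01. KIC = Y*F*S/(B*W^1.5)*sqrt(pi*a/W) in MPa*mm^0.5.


KIC = 1.01*343*43/(6.1*6.5^1.5)*sqrt(pi*2.12/6.5) = 149.17

149.17


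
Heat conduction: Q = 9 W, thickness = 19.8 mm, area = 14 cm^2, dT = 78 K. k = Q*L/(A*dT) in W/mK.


k = 9*19.8/1000/(14/10000*78) = 1.63 W/mK

1.63


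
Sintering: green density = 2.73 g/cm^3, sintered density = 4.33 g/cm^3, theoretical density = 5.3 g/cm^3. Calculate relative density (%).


Relative = 4.33 / 5.3 * 100 = 81.7%

81.7


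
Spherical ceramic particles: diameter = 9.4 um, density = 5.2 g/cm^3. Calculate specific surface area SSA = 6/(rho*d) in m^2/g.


SSA = 6 / (5.2 * 9.4) = 0.123 m^2/g

0.123


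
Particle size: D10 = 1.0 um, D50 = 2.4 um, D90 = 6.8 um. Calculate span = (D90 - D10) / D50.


Span = (6.8 - 1.0) / 2.4 = 5.8 / 2.4 = 2.417

2.417


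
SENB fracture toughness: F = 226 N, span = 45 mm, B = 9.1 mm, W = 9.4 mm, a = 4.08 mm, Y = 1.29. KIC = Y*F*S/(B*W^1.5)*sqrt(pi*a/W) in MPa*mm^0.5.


KIC = 1.29*226*45/(9.1*9.4^1.5)*sqrt(pi*4.08/9.4) = 58.41

58.41


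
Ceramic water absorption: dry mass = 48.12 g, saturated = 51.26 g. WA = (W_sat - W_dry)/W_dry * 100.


WA = (51.26 - 48.12) / 48.12 * 100 = 6.53%

6.53


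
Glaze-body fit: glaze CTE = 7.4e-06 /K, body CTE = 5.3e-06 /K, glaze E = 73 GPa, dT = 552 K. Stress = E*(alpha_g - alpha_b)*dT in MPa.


Stress = 73*1000*(7.4e-06 - 5.3e-06)*552 = 84.6 MPa

84.6


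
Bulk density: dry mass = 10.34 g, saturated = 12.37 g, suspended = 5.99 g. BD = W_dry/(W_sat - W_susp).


BD = 10.34 / (12.37 - 5.99) = 10.34 / 6.38 = 1.621 g/cm^3

1.621


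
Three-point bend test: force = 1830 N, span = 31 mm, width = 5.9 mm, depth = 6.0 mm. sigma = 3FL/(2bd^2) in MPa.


sigma = 3*1830*31/(2*5.9*6.0^2) = 400.6 MPa

400.6


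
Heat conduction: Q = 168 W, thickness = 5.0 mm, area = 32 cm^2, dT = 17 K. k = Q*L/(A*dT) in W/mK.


k = 168*5.0/1000/(32/10000*17) = 15.44 W/mK

15.44


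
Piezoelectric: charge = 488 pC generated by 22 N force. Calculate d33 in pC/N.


d33 = 488 / 22 = 22.2 pC/N

22.2


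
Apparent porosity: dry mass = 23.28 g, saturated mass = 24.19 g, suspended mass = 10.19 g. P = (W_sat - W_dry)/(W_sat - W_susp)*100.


P = (24.19 - 23.28) / (24.19 - 10.19) * 100 = 0.91 / 14.0 * 100 = 6.5%

6.5


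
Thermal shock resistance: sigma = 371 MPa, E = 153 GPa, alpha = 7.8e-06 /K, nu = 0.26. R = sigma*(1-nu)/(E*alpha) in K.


R = 371*(1-0.26)/(153*1000*7.8e-06) = 230 K

230


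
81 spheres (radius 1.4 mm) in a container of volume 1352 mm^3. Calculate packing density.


V_sphere = 4/3*pi*1.4^3 = 11.494 mm^3
Total V = 81*11.494 = 931.014 mm^3
PD = 931.014 / 1352 = 0.689

0.689


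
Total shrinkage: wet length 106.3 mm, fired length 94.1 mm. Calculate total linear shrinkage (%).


TS = (106.3 - 94.1) / 106.3 * 100 = 11.48%

11.48


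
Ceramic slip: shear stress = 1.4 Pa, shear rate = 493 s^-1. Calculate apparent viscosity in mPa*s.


eta = tau/gamma * 1000 = 1.4/493 * 1000 = 2.8 mPa*s

2.8


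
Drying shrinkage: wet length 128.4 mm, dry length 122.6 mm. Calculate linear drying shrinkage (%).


DS = (128.4 - 122.6) / 128.4 * 100 = 4.52%

4.52


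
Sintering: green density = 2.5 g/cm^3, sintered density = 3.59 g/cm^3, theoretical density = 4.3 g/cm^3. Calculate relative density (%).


Relative = 3.59 / 4.3 * 100 = 83.5%

83.5


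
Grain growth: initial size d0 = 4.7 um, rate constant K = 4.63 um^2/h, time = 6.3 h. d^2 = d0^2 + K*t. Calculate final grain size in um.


d^2 = 4.7^2 + 4.63*6.3 = 51.259
d = sqrt(51.259) = 7.16 um

7.16


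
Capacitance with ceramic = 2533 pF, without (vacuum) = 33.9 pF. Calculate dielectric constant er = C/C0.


er = 2533 / 33.9 = 74.72

74.72


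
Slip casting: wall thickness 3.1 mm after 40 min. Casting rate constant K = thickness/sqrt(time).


K = 3.1 / sqrt(40) = 3.1 / 6.3246 = 0.49 mm/min^0.5

0.49


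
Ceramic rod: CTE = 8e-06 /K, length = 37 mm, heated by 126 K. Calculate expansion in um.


dL = 8e-06 * 37 * 126 * 1000 = 37.296 um

37.296


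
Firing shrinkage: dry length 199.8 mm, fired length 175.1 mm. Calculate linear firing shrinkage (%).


FS = (199.8 - 175.1) / 199.8 * 100 = 12.36%

12.36


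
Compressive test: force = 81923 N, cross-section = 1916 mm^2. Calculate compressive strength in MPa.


CS = 81923 / 1916 = 42.8 MPa

42.8


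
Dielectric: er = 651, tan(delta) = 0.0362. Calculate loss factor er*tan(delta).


Loss = 651 * 0.0362 = 23.566

23.566


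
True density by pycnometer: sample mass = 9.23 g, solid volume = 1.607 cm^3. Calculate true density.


TD = 9.23 / 1.607 = 5.744 g/cm^3

5.744


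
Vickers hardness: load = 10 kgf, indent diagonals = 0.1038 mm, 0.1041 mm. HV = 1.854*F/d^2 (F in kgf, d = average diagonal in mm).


d_avg = (0.1038+0.1041)/2 = 0.10395 mm
HV = 1.854*10/0.10395^2 = 1716

1716


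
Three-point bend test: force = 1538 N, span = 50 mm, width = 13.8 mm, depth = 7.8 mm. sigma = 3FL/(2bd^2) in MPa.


sigma = 3*1538*50/(2*13.8*7.8^2) = 137.4 MPa

137.4


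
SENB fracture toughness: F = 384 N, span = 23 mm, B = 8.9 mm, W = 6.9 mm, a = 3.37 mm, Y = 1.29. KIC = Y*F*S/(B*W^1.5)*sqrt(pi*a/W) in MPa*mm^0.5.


KIC = 1.29*384*23/(8.9*6.9^1.5)*sqrt(pi*3.37/6.9) = 87.49

87.49


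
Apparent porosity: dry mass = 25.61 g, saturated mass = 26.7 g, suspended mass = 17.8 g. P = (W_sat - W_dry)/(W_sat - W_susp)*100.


P = (26.7 - 25.61) / (26.7 - 17.8) * 100 = 1.09 / 8.9 * 100 = 12.2%

12.2


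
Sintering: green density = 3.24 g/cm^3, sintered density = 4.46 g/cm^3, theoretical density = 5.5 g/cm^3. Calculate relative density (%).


Relative = 4.46 / 5.5 * 100 = 81.1%

81.1


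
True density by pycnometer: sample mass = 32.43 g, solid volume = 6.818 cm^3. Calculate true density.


TD = 32.43 / 6.818 = 4.757 g/cm^3

4.757


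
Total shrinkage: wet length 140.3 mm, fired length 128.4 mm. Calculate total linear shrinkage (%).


TS = (140.3 - 128.4) / 140.3 * 100 = 8.48%

8.48


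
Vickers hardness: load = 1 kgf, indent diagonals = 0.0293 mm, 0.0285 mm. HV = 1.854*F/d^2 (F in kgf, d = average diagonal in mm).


d_avg = (0.0293+0.0285)/2 = 0.0289 mm
HV = 1.854*1/0.0289^2 = 2220

2220


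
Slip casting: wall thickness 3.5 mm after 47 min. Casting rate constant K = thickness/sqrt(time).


K = 3.5 / sqrt(47) = 3.5 / 6.8557 = 0.511 mm/min^0.5

0.511


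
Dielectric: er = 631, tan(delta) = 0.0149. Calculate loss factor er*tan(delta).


Loss = 631 * 0.0149 = 9.402

9.402


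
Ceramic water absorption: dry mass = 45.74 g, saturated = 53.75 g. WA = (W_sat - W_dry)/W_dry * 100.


WA = (53.75 - 45.74) / 45.74 * 100 = 17.51%

17.51


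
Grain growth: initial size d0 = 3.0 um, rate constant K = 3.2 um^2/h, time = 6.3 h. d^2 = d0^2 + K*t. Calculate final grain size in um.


d^2 = 3.0^2 + 3.2*6.3 = 29.16
d = sqrt(29.16) = 5.4 um

5.4


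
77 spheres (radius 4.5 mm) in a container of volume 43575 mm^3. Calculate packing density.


V_sphere = 4/3*pi*4.5^3 = 381.7035 mm^3
Total V = 77*381.7035 = 29391.1695 mm^3
PD = 29391.1695 / 43575 = 0.674

0.674


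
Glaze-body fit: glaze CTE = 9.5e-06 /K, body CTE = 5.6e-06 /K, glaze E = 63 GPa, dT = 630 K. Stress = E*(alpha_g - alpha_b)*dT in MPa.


Stress = 63*1000*(9.5e-06 - 5.6e-06)*630 = 154.8 MPa

154.8


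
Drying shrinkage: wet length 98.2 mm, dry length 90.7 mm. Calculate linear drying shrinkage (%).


DS = (98.2 - 90.7) / 98.2 * 100 = 7.64%

7.64


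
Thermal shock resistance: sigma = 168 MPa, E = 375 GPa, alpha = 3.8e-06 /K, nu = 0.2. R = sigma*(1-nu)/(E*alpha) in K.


R = 168*(1-0.2)/(375*1000*3.8e-06) = 94 K

94


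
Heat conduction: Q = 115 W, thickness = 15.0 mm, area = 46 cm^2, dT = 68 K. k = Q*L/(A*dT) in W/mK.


k = 115*15.0/1000/(46/10000*68) = 5.51 W/mK

5.51


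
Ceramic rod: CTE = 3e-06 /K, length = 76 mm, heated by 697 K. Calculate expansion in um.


dL = 3e-06 * 76 * 697 * 1000 = 158.916 um

158.916


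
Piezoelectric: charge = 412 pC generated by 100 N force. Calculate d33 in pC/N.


d33 = 412 / 100 = 4.1 pC/N

4.1


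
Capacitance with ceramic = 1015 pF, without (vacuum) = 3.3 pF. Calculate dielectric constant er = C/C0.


er = 1015 / 3.3 = 307.58

307.58


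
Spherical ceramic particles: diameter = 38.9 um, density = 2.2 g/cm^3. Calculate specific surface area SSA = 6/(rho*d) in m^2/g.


SSA = 6 / (2.2 * 38.9) = 0.07 m^2/g

0.07


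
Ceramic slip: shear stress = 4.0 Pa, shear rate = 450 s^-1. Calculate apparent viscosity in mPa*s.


eta = tau/gamma * 1000 = 4.0/450 * 1000 = 8.9 mPa*s

8.9


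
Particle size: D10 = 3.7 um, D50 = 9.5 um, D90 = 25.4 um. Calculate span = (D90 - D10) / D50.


Span = (25.4 - 3.7) / 9.5 = 21.7 / 9.5 = 2.284

2.284


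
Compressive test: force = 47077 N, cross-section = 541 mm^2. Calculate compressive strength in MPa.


CS = 47077 / 541 = 87.0 MPa

87.0


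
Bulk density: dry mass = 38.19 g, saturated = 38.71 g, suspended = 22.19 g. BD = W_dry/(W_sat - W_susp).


BD = 38.19 / (38.71 - 22.19) = 38.19 / 16.52 = 2.312 g/cm^3

2.312


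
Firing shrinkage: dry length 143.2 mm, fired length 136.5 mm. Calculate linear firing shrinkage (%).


FS = (143.2 - 136.5) / 143.2 * 100 = 4.68%

4.68


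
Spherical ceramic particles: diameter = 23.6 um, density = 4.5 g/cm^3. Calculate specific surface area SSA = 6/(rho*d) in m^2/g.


SSA = 6 / (4.5 * 23.6) = 0.056 m^2/g

0.056


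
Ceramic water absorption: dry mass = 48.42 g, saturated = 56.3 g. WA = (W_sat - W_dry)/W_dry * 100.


WA = (56.3 - 48.42) / 48.42 * 100 = 16.27%

16.27


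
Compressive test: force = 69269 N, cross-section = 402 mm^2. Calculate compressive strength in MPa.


CS = 69269 / 402 = 172.3 MPa

172.3


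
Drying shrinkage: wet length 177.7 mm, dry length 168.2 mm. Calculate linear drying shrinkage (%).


DS = (177.7 - 168.2) / 177.7 * 100 = 5.35%

5.35


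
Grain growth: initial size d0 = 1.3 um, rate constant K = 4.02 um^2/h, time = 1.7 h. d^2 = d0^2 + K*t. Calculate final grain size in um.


d^2 = 1.3^2 + 4.02*1.7 = 8.524
d = sqrt(8.524) = 2.92 um

2.92


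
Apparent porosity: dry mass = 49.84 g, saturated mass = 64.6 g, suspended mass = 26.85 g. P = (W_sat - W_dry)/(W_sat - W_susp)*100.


P = (64.6 - 49.84) / (64.6 - 26.85) * 100 = 14.76 / 37.75 * 100 = 39.1%

39.1


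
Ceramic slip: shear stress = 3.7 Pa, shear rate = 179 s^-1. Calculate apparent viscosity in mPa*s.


eta = tau/gamma * 1000 = 3.7/179 * 1000 = 20.7 mPa*s

20.7


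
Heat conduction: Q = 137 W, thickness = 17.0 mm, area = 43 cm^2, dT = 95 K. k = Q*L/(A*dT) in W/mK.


k = 137*17.0/1000/(43/10000*95) = 5.7 W/mK

5.7


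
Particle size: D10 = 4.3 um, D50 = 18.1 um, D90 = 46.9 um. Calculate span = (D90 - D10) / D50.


Span = (46.9 - 4.3) / 18.1 = 42.6 / 18.1 = 2.354

2.354


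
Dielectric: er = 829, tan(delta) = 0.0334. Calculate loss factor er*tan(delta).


Loss = 829 * 0.0334 = 27.689

27.689


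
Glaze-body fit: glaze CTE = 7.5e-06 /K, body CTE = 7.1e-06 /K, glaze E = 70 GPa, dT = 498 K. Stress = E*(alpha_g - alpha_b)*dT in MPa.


Stress = 70*1000*(7.5e-06 - 7.1e-06)*498 = 13.9 MPa

13.9


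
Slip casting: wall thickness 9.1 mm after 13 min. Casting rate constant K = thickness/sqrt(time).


K = 9.1 / sqrt(13) = 9.1 / 3.6056 = 2.524 mm/min^0.5

2.524


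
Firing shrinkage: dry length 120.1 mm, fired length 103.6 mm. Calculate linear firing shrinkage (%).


FS = (120.1 - 103.6) / 120.1 * 100 = 13.74%

13.74


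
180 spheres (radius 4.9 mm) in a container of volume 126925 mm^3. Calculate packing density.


V_sphere = 4/3*pi*4.9^3 = 492.807 mm^3
Total V = 180*492.807 = 88705.26 mm^3
PD = 88705.26 / 126925 = 0.699

0.699


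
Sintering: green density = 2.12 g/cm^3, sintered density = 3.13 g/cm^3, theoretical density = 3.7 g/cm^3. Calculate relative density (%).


Relative = 3.13 / 3.7 * 100 = 84.6%

84.6


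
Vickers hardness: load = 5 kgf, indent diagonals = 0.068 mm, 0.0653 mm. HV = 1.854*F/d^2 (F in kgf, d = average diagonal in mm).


d_avg = (0.068+0.0653)/2 = 0.06665 mm
HV = 1.854*5/0.06665^2 = 2087

2087


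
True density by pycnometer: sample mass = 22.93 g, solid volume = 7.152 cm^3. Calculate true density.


TD = 22.93 / 7.152 = 3.206 g/cm^3

3.206


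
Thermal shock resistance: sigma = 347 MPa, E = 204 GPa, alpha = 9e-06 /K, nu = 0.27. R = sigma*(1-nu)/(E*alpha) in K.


R = 347*(1-0.27)/(204*1000*9e-06) = 138 K

138


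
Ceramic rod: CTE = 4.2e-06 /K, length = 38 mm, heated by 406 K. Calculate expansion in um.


dL = 4.2e-06 * 38 * 406 * 1000 = 64.798 um

64.798


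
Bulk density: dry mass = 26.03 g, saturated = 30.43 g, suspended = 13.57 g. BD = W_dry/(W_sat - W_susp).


BD = 26.03 / (30.43 - 13.57) = 26.03 / 16.86 = 1.544 g/cm^3

1.544


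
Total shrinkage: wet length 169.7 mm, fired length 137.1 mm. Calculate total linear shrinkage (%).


TS = (169.7 - 137.1) / 169.7 * 100 = 19.21%

19.21


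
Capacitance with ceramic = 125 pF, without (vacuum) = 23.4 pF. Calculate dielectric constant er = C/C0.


er = 125 / 23.4 = 5.34

5.34


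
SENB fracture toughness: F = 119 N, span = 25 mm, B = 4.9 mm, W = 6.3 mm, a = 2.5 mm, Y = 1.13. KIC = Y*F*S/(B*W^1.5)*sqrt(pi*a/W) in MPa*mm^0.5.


KIC = 1.13*119*25/(4.9*6.3^1.5)*sqrt(pi*2.5/6.3) = 48.44

48.44


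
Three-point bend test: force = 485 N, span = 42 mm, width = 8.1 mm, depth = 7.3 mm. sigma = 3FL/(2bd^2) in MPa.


sigma = 3*485*42/(2*8.1*7.3^2) = 70.8 MPa

70.8


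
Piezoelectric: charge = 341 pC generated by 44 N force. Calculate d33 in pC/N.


d33 = 341 / 44 = 7.8 pC/N

7.8


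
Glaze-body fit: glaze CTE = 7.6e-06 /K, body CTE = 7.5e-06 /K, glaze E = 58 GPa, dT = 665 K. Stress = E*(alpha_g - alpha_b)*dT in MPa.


Stress = 58*1000*(7.6e-06 - 7.5e-06)*665 = 3.9 MPa

3.9


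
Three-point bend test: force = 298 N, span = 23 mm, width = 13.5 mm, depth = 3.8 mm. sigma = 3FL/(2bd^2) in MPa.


sigma = 3*298*23/(2*13.5*3.8^2) = 52.7 MPa

52.7


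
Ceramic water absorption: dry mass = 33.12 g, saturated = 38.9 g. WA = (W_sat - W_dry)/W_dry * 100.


WA = (38.9 - 33.12) / 33.12 * 100 = 17.45%

17.45


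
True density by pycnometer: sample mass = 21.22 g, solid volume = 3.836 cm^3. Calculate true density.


TD = 21.22 / 3.836 = 5.532 g/cm^3

5.532


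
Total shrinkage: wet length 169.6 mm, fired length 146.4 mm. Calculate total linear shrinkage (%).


TS = (169.6 - 146.4) / 169.6 * 100 = 13.68%

13.68


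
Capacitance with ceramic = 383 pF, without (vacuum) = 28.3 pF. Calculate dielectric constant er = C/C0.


er = 383 / 28.3 = 13.53

13.53


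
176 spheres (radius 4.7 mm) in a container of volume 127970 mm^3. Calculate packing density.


V_sphere = 4/3*pi*4.7^3 = 434.8928 mm^3
Total V = 176*434.8928 = 76541.1328 mm^3
PD = 76541.1328 / 127970 = 0.598

0.598


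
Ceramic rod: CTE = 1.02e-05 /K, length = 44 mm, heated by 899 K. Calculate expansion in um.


dL = 1.02e-05 * 44 * 899 * 1000 = 403.471 um

403.471


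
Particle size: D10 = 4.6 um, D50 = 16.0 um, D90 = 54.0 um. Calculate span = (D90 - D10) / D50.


Span = (54.0 - 4.6) / 16.0 = 49.4 / 16.0 = 3.088

3.088


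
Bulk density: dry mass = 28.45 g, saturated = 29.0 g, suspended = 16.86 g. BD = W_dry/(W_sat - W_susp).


BD = 28.45 / (29.0 - 16.86) = 28.45 / 12.14 = 2.343 g/cm^3

2.343


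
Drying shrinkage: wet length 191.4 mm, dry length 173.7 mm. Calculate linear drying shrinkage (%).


DS = (191.4 - 173.7) / 191.4 * 100 = 9.25%

9.25


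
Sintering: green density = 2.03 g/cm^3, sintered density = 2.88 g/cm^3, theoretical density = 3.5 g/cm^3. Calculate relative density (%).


Relative = 2.88 / 3.5 * 100 = 82.3%

82.3


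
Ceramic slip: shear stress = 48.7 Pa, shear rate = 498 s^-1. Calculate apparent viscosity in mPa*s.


eta = tau/gamma * 1000 = 48.7/498 * 1000 = 97.8 mPa*s

97.8


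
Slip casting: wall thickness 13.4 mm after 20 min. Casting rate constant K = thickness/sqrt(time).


K = 13.4 / sqrt(20) = 13.4 / 4.4721 = 2.996 mm/min^0.5

2.996


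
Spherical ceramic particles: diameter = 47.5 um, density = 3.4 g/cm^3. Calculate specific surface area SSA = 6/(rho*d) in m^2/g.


SSA = 6 / (3.4 * 47.5) = 0.037 m^2/g

0.037


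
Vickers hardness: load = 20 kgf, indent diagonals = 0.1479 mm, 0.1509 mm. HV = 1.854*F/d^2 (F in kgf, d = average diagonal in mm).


d_avg = (0.1479+0.1509)/2 = 0.1494 mm
HV = 1.854*20/0.1494^2 = 1661

1661


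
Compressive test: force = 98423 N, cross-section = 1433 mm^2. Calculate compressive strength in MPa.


CS = 98423 / 1433 = 68.7 MPa

68.7


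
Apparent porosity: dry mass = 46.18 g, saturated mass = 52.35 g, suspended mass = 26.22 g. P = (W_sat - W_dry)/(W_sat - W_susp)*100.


P = (52.35 - 46.18) / (52.35 - 26.22) * 100 = 6.17 / 26.13 * 100 = 23.6%

23.6


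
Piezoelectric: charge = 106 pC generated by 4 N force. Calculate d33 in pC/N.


d33 = 106 / 4 = 26.5 pC/N

26.5


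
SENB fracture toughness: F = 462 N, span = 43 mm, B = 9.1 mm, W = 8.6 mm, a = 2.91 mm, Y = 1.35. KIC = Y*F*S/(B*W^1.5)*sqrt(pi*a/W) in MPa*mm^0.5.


KIC = 1.35*462*43/(9.1*8.6^1.5)*sqrt(pi*2.91/8.6) = 120.48

120.48


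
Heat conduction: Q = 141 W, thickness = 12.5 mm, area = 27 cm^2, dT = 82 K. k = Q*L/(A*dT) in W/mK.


k = 141*12.5/1000/(27/10000*82) = 7.96 W/mK

7.96


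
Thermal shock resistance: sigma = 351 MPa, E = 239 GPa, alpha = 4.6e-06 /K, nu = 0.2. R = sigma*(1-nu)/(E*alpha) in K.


R = 351*(1-0.2)/(239*1000*4.6e-06) = 255 K

255


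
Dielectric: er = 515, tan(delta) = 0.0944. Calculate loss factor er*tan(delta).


Loss = 515 * 0.0944 = 48.616

48.616


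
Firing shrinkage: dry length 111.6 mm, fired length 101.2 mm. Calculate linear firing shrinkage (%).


FS = (111.6 - 101.2) / 111.6 * 100 = 9.32%

9.32


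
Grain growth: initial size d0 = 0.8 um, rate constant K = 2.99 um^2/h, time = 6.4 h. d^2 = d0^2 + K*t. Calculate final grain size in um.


d^2 = 0.8^2 + 2.99*6.4 = 19.776
d = sqrt(19.776) = 4.45 um

4.45


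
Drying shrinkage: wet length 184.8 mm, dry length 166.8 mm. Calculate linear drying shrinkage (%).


DS = (184.8 - 166.8) / 184.8 * 100 = 9.74%

9.74


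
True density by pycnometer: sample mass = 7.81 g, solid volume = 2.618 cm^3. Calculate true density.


TD = 7.81 / 2.618 = 2.983 g/cm^3

2.983


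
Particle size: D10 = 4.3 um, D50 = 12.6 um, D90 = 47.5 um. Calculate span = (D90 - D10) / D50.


Span = (47.5 - 4.3) / 12.6 = 43.2 / 12.6 = 3.429

3.429


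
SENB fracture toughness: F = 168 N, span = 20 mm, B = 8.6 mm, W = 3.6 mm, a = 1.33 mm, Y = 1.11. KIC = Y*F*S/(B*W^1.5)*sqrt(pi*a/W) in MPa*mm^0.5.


KIC = 1.11*168*20/(8.6*3.6^1.5)*sqrt(pi*1.33/3.6) = 68.4

68.4


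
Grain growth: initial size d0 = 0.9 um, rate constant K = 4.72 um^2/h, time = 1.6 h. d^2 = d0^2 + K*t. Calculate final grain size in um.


d^2 = 0.9^2 + 4.72*1.6 = 8.362
d = sqrt(8.362) = 2.89 um

2.89


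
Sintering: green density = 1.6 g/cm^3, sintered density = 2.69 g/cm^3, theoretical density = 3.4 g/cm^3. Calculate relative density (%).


Relative = 2.69 / 3.4 * 100 = 79.1%

79.1


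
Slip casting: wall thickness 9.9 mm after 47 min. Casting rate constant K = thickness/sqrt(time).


K = 9.9 / sqrt(47) = 9.9 / 6.8557 = 1.444 mm/min^0.5

1.444


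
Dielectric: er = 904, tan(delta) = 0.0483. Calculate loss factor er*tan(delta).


Loss = 904 * 0.0483 = 43.663

43.663


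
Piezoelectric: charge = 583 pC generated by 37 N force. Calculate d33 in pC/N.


d33 = 583 / 37 = 15.8 pC/N

15.8


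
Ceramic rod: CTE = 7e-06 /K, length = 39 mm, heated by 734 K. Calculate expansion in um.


dL = 7e-06 * 39 * 734 * 1000 = 200.382 um

200.382


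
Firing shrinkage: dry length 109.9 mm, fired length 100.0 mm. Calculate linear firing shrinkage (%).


FS = (109.9 - 100.0) / 109.9 * 100 = 9.01%

9.01


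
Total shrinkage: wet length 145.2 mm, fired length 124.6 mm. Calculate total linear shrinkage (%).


TS = (145.2 - 124.6) / 145.2 * 100 = 14.19%

14.19


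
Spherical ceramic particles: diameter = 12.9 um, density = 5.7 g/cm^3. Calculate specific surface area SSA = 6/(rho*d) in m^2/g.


SSA = 6 / (5.7 * 12.9) = 0.082 m^2/g

0.082


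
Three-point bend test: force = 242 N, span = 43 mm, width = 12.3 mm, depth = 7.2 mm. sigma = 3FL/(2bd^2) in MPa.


sigma = 3*242*43/(2*12.3*7.2^2) = 24.5 MPa

24.5


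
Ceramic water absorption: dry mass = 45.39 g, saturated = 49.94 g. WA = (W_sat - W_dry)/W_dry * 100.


WA = (49.94 - 45.39) / 45.39 * 100 = 10.02%

10.02


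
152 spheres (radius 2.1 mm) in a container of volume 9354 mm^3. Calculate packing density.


V_sphere = 4/3*pi*2.1^3 = 38.7924 mm^3
Total V = 152*38.7924 = 5896.4448 mm^3
PD = 5896.4448 / 9354 = 0.63

0.63


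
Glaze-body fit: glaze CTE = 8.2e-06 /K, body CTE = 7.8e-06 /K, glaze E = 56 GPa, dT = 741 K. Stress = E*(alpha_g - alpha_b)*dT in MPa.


Stress = 56*1000*(8.2e-06 - 7.8e-06)*741 = 16.6 MPa

16.6


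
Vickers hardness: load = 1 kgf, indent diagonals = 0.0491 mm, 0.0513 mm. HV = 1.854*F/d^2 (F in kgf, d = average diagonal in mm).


d_avg = (0.0491+0.0513)/2 = 0.0502 mm
HV = 1.854*1/0.0502^2 = 736

736


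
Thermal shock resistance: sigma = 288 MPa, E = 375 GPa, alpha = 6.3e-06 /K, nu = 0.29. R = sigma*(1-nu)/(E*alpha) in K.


R = 288*(1-0.29)/(375*1000*6.3e-06) = 87 K

87


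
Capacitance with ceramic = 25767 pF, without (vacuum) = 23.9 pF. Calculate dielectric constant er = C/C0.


er = 25767 / 23.9 = 1078.12

1078.12


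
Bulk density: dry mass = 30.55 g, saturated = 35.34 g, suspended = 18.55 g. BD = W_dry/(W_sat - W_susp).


BD = 30.55 / (35.34 - 18.55) = 30.55 / 16.79 = 1.82 g/cm^3

1.82


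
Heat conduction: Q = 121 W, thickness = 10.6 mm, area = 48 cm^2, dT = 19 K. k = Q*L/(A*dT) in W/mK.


k = 121*10.6/1000/(48/10000*19) = 14.06 W/mK

14.06


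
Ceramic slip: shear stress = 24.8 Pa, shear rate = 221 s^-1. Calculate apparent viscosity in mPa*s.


eta = tau/gamma * 1000 = 24.8/221 * 1000 = 112.2 mPa*s

112.2


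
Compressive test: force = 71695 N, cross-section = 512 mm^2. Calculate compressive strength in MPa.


CS = 71695 / 512 = 140.0 MPa

140.0


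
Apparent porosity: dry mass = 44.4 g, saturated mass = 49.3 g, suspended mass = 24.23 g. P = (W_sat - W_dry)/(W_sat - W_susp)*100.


P = (49.3 - 44.4) / (49.3 - 24.23) * 100 = 4.9 / 25.07 * 100 = 19.5%

19.5


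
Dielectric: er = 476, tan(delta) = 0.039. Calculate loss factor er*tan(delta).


Loss = 476 * 0.039 = 18.564

18.564


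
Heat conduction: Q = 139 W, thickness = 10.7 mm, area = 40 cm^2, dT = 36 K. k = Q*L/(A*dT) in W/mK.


k = 139*10.7/1000/(40/10000*36) = 10.33 W/mK

10.33


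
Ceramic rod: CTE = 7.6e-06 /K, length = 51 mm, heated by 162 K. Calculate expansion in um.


dL = 7.6e-06 * 51 * 162 * 1000 = 62.791 um

62.791


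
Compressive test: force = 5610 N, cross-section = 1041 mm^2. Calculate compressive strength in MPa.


CS = 5610 / 1041 = 5.4 MPa

5.4


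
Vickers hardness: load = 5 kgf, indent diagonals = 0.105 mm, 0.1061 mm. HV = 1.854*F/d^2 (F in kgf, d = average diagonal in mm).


d_avg = (0.105+0.1061)/2 = 0.10555 mm
HV = 1.854*5/0.10555^2 = 832

832


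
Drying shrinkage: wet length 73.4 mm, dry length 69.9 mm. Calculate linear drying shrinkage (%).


DS = (73.4 - 69.9) / 73.4 * 100 = 4.77%

4.77


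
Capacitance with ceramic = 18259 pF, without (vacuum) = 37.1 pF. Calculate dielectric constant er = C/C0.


er = 18259 / 37.1 = 492.16

492.16


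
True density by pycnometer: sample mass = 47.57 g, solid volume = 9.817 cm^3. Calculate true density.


TD = 47.57 / 9.817 = 4.846 g/cm^3

4.846


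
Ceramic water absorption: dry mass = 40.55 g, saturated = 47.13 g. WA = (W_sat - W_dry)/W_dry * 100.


WA = (47.13 - 40.55) / 40.55 * 100 = 16.23%

16.23


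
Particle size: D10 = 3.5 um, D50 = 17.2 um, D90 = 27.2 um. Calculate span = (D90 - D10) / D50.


Span = (27.2 - 3.5) / 17.2 = 23.7 / 17.2 = 1.378

1.378


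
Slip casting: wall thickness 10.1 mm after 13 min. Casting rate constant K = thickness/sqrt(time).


K = 10.1 / sqrt(13) = 10.1 / 3.6056 = 2.801 mm/min^0.5

2.801


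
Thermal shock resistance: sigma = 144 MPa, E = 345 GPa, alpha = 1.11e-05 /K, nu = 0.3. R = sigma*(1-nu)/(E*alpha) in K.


R = 144*(1-0.3)/(345*1000*1.11e-05) = 26 K

26


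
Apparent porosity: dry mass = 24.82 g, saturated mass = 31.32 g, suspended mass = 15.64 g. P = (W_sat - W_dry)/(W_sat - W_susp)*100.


P = (31.32 - 24.82) / (31.32 - 15.64) * 100 = 6.5 / 15.68 * 100 = 41.5%

41.5


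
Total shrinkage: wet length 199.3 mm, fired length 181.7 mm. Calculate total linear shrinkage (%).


TS = (199.3 - 181.7) / 199.3 * 100 = 8.83%

8.83


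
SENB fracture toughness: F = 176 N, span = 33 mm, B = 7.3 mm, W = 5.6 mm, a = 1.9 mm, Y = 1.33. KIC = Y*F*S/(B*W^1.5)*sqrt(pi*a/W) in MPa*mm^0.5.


KIC = 1.33*176*33/(7.3*5.6^1.5)*sqrt(pi*1.9/5.6) = 82.44

82.44


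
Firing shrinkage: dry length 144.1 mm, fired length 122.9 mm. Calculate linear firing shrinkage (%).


FS = (144.1 - 122.9) / 144.1 * 100 = 14.71%

14.71


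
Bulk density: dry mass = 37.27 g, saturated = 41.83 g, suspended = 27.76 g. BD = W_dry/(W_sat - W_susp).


BD = 37.27 / (41.83 - 27.76) = 37.27 / 14.07 = 2.649 g/cm^3

2.649


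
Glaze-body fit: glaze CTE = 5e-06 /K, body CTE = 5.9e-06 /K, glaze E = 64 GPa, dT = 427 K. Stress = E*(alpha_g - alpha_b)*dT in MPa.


Stress = 64*1000*(5e-06 - 5.9e-06)*427 = -24.6 MPa

-24.6


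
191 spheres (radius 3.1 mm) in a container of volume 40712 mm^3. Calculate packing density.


V_sphere = 4/3*pi*3.1^3 = 124.7882 mm^3
Total V = 191*124.7882 = 23834.5462 mm^3
PD = 23834.5462 / 40712 = 0.585

0.585


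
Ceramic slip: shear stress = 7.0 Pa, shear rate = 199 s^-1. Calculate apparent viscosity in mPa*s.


eta = tau/gamma * 1000 = 7.0/199 * 1000 = 35.2 mPa*s

35.2


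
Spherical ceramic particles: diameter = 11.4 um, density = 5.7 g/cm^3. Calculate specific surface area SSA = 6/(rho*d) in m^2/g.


SSA = 6 / (5.7 * 11.4) = 0.092 m^2/g

0.092


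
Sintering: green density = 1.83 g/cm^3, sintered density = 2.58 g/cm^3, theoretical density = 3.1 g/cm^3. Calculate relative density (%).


Relative = 2.58 / 3.1 * 100 = 83.2%

83.2


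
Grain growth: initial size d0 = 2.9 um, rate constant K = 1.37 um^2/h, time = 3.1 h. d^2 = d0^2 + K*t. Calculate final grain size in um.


d^2 = 2.9^2 + 1.37*3.1 = 12.657
d = sqrt(12.657) = 3.56 um

3.56


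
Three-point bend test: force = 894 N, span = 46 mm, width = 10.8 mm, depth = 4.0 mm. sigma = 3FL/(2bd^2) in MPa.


sigma = 3*894*46/(2*10.8*4.0^2) = 357.0 MPa

357.0


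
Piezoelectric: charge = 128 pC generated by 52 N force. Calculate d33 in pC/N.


d33 = 128 / 52 = 2.5 pC/N

2.5


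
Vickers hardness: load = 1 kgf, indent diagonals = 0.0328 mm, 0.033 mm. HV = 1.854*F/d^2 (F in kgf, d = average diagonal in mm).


d_avg = (0.0328+0.033)/2 = 0.0329 mm
HV = 1.854*1/0.0329^2 = 1713

1713


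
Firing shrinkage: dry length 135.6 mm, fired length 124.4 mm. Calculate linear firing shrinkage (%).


FS = (135.6 - 124.4) / 135.6 * 100 = 8.26%

8.26


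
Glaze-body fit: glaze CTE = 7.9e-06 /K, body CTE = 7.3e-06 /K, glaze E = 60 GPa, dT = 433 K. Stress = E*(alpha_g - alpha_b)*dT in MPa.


Stress = 60*1000*(7.9e-06 - 7.3e-06)*433 = 15.6 MPa

15.6


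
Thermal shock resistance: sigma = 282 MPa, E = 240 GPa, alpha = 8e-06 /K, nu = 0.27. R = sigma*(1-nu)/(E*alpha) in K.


R = 282*(1-0.27)/(240*1000*8e-06) = 107 K

107


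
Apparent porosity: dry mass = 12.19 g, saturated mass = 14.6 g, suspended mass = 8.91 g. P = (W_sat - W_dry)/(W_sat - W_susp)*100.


P = (14.6 - 12.19) / (14.6 - 8.91) * 100 = 2.41 / 5.69 * 100 = 42.4%

42.4


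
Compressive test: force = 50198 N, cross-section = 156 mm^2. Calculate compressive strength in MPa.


CS = 50198 / 156 = 321.8 MPa

321.8


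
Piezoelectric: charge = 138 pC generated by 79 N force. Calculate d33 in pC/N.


d33 = 138 / 79 = 1.7 pC/N

1.7


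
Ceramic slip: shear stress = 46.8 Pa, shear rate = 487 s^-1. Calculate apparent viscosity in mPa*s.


eta = tau/gamma * 1000 = 46.8/487 * 1000 = 96.1 mPa*s

96.1


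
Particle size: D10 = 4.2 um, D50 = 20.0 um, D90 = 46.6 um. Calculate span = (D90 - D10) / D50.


Span = (46.6 - 4.2) / 20.0 = 42.4 / 20.0 = 2.12

2.12


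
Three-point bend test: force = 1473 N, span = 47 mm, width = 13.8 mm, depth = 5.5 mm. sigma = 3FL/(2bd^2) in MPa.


sigma = 3*1473*47/(2*13.8*5.5^2) = 248.8 MPa

248.8


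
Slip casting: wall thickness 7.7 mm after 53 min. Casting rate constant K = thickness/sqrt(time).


K = 7.7 / sqrt(53) = 7.7 / 7.2801 = 1.058 mm/min^0.5

1.058


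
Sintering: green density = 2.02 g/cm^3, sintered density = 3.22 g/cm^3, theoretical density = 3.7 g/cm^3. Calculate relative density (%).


Relative = 3.22 / 3.7 * 100 = 87.0%

87.0


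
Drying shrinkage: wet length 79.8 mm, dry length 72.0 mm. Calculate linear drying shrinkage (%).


DS = (79.8 - 72.0) / 79.8 * 100 = 9.77%

9.77


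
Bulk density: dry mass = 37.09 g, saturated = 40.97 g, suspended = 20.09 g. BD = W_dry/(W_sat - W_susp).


BD = 37.09 / (40.97 - 20.09) = 37.09 / 20.88 = 1.776 g/cm^3

1.776


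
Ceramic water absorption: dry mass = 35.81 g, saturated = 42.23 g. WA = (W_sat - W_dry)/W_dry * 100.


WA = (42.23 - 35.81) / 35.81 * 100 = 17.93%

17.93


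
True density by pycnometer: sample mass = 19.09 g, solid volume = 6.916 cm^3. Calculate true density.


TD = 19.09 / 6.916 = 2.76 g/cm^3

2.76


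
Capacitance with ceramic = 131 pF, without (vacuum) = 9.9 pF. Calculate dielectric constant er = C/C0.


er = 131 / 9.9 = 13.23

13.23


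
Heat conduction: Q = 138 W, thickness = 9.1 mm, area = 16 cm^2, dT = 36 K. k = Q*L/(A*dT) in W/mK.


k = 138*9.1/1000/(16/10000*36) = 21.8 W/mK

21.8


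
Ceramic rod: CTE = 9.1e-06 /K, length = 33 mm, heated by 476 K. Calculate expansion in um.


dL = 9.1e-06 * 33 * 476 * 1000 = 142.943 um

142.943


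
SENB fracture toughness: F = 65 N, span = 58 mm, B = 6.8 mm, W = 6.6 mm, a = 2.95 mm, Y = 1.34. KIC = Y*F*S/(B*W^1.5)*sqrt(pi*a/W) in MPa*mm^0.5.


KIC = 1.34*65*58/(6.8*6.6^1.5)*sqrt(pi*2.95/6.6) = 51.92

51.92


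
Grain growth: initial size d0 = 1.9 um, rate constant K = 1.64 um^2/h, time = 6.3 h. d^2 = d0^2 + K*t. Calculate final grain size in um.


d^2 = 1.9^2 + 1.64*6.3 = 13.942
d = sqrt(13.942) = 3.73 um

3.73


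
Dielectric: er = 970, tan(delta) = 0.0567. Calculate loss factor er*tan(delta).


Loss = 970 * 0.0567 = 54.999

54.999


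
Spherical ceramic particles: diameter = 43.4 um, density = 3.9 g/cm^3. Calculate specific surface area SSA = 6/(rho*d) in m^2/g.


SSA = 6 / (3.9 * 43.4) = 0.035 m^2/g

0.035


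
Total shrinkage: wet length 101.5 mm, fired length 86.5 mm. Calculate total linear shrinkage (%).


TS = (101.5 - 86.5) / 101.5 * 100 = 14.78%

14.78
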